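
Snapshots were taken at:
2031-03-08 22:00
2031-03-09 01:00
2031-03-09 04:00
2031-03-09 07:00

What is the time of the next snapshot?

2031-03-09 10:00

The interval is a steady 3 hours (3, 3, 3).
2031-03-09 07:00 + 3 h = 2031-03-09 10:00.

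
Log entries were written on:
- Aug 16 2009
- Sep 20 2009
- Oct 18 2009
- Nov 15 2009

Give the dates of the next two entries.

All dates are Sundays, 35, 28, 28 days apart.
Specifically, the 3rd Sunday of each month.
December 2009 — 3rd Sunday is Dec 20 2009.
January 2010 — 3rd Sunday is Jan 17 2010.

Dec 20 2009, Jan 17 2010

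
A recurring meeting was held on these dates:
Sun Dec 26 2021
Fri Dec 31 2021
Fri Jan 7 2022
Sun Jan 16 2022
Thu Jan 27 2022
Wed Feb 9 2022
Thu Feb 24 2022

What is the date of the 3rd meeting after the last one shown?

Fri Apr 22 2022

Intervals are 5, 7, 9, 11, 13, 15 days — an arithmetic progression with common difference 2.
Next gap: 17 days. Thu Feb 24 2022 + 17 days = Sun Mar 13 2022.
Next gap: 19 days. Sun Mar 13 2022 + 19 days = Fri Apr 1 2022.
Next gap: 21 days. Fri Apr 1 2022 + 21 days = Fri Apr 22 2022.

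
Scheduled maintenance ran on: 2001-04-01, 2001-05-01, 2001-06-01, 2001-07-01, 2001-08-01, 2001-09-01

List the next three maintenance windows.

2001-10-01, 2001-11-01, 2001-12-01

Gaps: 30, 31, 30, 31, 31 days — not constant. Every event is on the 1st of the month.
Pattern: the 1st of each month.
October 2001: 2001-10-01.
Next: November 2001 → 2001-11-01.
Next: December 2001 → 2001-12-01.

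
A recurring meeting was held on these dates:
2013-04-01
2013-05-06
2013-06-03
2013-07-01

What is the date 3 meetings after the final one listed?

2013-10-07

These are Mondays at 28- or 35-day spacing (35, 28, 28).
The pattern: 1st Monday of the month.
1st Monday of August 2013: 2013-08-05.
1st Monday of September 2013: 2013-09-02.
1st Monday of October 2013: 2013-10-07.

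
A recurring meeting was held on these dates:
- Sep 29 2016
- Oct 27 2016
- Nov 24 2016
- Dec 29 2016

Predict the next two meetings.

All Thursdays; the gaps (28, 28, 35) vary with month length.
This is the last Thursday of each month.
Last Thursday of January 2017: Jan 26 2017.
February 2017 ends with Thursday Feb 23 2017.

Jan 26 2017, Feb 23 2017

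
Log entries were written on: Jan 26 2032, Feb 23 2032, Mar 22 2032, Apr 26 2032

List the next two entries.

Gaps: 28, 28, 35 days — a mix of 28 and 35. Every date is a Monday.
Each is the 4th Monday of its month.
4th Monday of May 2032: May 24 2032.
June 2032 — 4th Monday is Jun 28 2032.

May 24 2032, Jun 28 2032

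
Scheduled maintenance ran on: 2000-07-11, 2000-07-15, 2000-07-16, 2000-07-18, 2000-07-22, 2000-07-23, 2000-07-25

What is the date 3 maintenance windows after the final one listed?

2000-08-01

Gaps: 4, 1, 2, 4, 1, 2 days — not constant, but cyclic with period 3.
The events fall on every Tuesday, Saturday and Sunday.
The following Saturday is 2000-07-29.
The following Sunday is 2000-07-30.
Next Tuesday: 2000-08-01.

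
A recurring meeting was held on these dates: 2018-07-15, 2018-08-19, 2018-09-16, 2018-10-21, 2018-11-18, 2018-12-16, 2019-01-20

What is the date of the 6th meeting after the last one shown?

2019-07-21

All dates are Sundays, 35, 28, 35, 28, 28, 35 days apart.
Specifically, the 3rd Sunday of each month.
February 2019 — 3rd Sunday is 2019-02-17.
March 2019 — 3rd Sunday is 2019-03-17.
3rd Sunday of April 2019: 2019-04-21.
May 2019 — 3rd Sunday is 2019-05-19.
June 2019 — 3rd Sunday is 2019-06-16.
July 2019 — 3rd Sunday is 2019-07-21.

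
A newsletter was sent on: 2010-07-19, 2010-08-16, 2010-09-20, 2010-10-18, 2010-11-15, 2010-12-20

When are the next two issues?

Gaps: 28, 35, 28, 28, 35 days — a mix of 28 and 35. Every date is a Monday.
Each is the 3rd Monday of its month.
3rd Monday of January 2011: 2011-01-17.
February 2011 — 3rd Monday is 2011-02-21.

2011-01-17, 2011-02-21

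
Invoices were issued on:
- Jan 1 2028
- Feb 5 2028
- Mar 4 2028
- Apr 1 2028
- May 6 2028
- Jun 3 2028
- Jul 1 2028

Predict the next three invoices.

Aug 5 2028, Sep 2 2028, Oct 7 2028

Gaps: 35, 28, 28, 35, 28, 28 days — a mix of 28 and 35. Every date is a Saturday.
Each is the 1st Saturday of its month.
August 2028 — 1st Saturday is Aug 5 2028.
1st Saturday of September 2028: Sep 2 2028.
1st Saturday of October 2028: Oct 7 2028.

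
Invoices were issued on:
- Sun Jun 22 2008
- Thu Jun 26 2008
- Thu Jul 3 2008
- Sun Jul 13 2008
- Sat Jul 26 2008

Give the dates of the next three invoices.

Intervals are 4, 7, 10, 13 days — an arithmetic progression with common difference 3.
Next gap: 16 days. Sat Jul 26 2008 + 16 days = Mon Aug 11 2008.
Next gap: 19 days. Mon Aug 11 2008 + 19 days = Sat Aug 30 2008.
Next gap: 22 days. Sat Aug 30 2008 + 22 days = Sun Sep 21 2008.

Mon Aug 11 2008, Sat Aug 30 2008, Sun Sep 21 2008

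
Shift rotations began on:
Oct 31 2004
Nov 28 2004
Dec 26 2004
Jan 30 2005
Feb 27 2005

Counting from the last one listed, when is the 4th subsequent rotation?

Jun 26 2005

These are Sundays with 28, 28, 35, 28-day gaps.
Each is the final Sunday of its month — Oct 31 2004 is past the 28th, so '4th Sunday' doesn't fit.
Last Sunday of March 2005: Mar 27 2005.
April 2005 ends with Sunday Apr 24 2005.
May 2005 ends with Sunday May 29 2005.
Last Sunday of June 2005: Jun 26 2005.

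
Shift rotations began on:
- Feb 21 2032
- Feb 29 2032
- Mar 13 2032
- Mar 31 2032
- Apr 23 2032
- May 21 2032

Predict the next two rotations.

The spacing grows by 5 each time: 8, 13, 18, 23, 28 days.
Next gap: 33 days. May 21 2032 + 33 days = Jun 23 2032.
Next gap: 38 days. Jun 23 2032 + 38 days = Jul 31 2032.

Jun 23 2032, Jul 31 2032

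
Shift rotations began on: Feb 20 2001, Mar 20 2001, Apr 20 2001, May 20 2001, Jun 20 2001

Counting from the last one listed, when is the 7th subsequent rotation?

The day-of-month is always 20 (28, 31, 30, 31 days between events).
So this recurs on the 20th of each month.
Next: July 2001 → Jul 20 2001.
August 2001: Aug 20 2001.
September 2001: Sep 20 2001.
October 2001: Oct 20 2001.
Next: November 2001 → Nov 20 2001.
Next: December 2001 → Dec 20 2001.
Next: January 2002 → Jan 20 2002.

Jan 20 2002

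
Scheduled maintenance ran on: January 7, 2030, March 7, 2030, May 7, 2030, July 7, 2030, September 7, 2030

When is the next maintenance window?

The day-of-month is always 7 (59, 61, 61, 62 days between events).
So this recurs on the 7th of every 2 months.
Next: November 2030 → November 7, 2030.

November 7, 2030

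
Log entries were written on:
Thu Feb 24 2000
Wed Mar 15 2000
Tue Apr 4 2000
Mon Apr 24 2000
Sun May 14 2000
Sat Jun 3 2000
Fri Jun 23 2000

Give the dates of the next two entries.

Every event comes 20 days after the last (20, 20, 20, 20, 20, 20).
Fri Jun 23 2000 + 20 days = Thu Jul 13 2000.
Thu Jul 13 2000 + 20 days = Wed Aug 2 2000.

Thu Jul 13 2000, Wed Aug 2 2000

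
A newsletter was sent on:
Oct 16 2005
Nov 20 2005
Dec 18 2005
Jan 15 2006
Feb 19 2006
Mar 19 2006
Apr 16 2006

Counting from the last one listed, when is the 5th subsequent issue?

Sep 17 2006

These are Sundays at 28- or 35-day spacing (35, 28, 28, 35, 28, 28).
The pattern: 3rd Sunday of the month.
May 2006 — 3rd Sunday is May 21 2006.
June 2006 — 3rd Sunday is Jun 18 2006.
July 2006 — 3rd Sunday is Jul 16 2006.
August 2006 — 3rd Sunday is Aug 20 2006.
3rd Sunday of September 2006: Sep 17 2006.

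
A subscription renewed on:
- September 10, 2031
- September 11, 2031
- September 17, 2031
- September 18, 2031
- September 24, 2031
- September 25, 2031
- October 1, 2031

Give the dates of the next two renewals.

Gaps: 1, 6, 1, 6, 1, 6 days — not constant, but cyclic with period 2.
The events fall on every Wednesday and Thursday.
Next Thursday: October 2, 2031.
The following Wednesday is October 8, 2031.

October 2, 2031; October 8, 2031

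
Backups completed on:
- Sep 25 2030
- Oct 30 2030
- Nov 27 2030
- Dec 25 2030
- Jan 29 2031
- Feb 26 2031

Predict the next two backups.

Mar 26 2031, Apr 30 2031

These are Wednesdays with 35, 28, 28, 35, 28-day gaps.
Each is the final Wednesday of its month — Oct 30 2030 is past the 28th, so '4th Wednesday' doesn't fit.
March 2031 ends with Wednesday Mar 26 2031.
April 2031 ends with Wednesday Apr 30 2031.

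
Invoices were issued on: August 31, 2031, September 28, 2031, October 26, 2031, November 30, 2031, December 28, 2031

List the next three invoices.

January 25, 2032; February 29, 2032; March 28, 2032

Every date is a Sunday; gaps 28, 28, 35, 28 days.
Each is the last Sunday of its month (at least one falls on the 29th or later, ruling out '4th Sunday').
January 2032 ends with Sunday January 25, 2032.
February 2032 ends with Sunday February 29, 2032.
March 2032 ends with Sunday March 28, 2032.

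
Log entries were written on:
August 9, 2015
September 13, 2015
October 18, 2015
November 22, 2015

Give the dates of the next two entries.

Every event comes 35 days after the last (35, 35, 35).
November 22, 2015 + 35 days = December 27, 2015.
December 27, 2015 + 35 days = January 31, 2016.

December 27, 2015; January 31, 2016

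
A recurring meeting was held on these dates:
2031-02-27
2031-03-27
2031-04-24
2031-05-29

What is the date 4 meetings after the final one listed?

These are Thursdays with 28, 28, 35-day gaps.
Each is the final Thursday of its month — 2031-05-29 is past the 28th, so '4th Thursday' doesn't fit.
Last Thursday of June 2031: 2031-06-26.
Last Thursday of July 2031: 2031-07-31.
August 2031 ends with Thursday 2031-08-28.
Last Thursday of September 2031: 2031-09-25.

2031-09-25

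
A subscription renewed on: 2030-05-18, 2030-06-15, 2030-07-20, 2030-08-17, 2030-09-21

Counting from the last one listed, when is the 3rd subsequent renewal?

All dates are Saturdays, 28, 35, 28, 35 days apart.
Specifically, the 3rd Saturday of each month.
October 2030 — 3rd Saturday is 2030-10-19.
3rd Saturday of November 2030: 2030-11-16.
3rd Saturday of December 2030: 2030-12-21.

2030-12-21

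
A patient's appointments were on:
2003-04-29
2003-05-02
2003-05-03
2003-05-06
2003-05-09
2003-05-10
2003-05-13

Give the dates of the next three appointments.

2003-05-16, 2003-05-17, 2003-05-20

Gaps: 3, 1, 3, 3, 1, 3 days — not constant, but cyclic with period 3.
The events fall on every Tuesday, Friday and Saturday.
Next Friday: 2003-05-16.
The following Saturday is 2003-05-17.
The following Tuesday is 2003-05-20.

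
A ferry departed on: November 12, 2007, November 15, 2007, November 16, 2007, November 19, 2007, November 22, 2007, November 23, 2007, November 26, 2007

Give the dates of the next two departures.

Gaps: 3, 1, 3, 3, 1, 3 days — not constant, but cyclic with period 3.
The events fall on every Monday, Thursday and Friday.
The following Thursday is November 29, 2007.
Next Friday: November 30, 2007.

November 29, 2007; November 30, 2007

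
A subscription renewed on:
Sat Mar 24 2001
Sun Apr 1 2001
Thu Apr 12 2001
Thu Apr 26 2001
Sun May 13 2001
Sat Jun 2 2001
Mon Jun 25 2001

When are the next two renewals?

Sat Jul 21 2001, Sun Aug 19 2001

Gaps: 8, 11, 14, 17, 20, 23 days — each gap is 3 larger than the previous one.
Next gap: 26 days. Mon Jun 25 2001 + 26 days = Sat Jul 21 2001.
Next gap: 29 days. Sat Jul 21 2001 + 29 days = Sun Aug 19 2001.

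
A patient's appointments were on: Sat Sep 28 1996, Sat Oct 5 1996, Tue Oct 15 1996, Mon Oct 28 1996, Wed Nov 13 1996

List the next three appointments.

Intervals are 7, 10, 13, 16 days — an arithmetic progression with common difference 3.
Next gap: 19 days. Wed Nov 13 1996 + 19 days = Mon Dec 2 1996.
Next gap: 22 days. Mon Dec 2 1996 + 22 days = Tue Dec 24 1996.
Next gap: 25 days. Tue Dec 24 1996 + 25 days = Sat Jan 18 1997.

Mon Dec 2 1996, Tue Dec 24 1996, Sat Jan 18 1997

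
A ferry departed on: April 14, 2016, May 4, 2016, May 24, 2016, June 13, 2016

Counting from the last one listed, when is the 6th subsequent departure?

October 11, 2016

Gaps between consecutive events: 20, 20, 20 days — a constant 20-day interval.
June 13, 2016 + 20 days = July 3, 2016.
July 3, 2016 + 20 days = July 23, 2016.
July 23, 2016 + 20 days = August 12, 2016.
August 12, 2016 + 20 days = September 1, 2016.
September 1, 2016 + 20 days = September 21, 2016.
September 21, 2016 + 20 days = October 11, 2016.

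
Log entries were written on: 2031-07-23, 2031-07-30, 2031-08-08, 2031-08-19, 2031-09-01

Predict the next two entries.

2031-09-16, 2031-10-03

The spacing grows by 2 each time: 7, 9, 11, 13 days.
Next gap: 15 days. 2031-09-01 + 15 days = 2031-09-16.
Next gap: 17 days. 2031-09-16 + 17 days = 2031-10-03.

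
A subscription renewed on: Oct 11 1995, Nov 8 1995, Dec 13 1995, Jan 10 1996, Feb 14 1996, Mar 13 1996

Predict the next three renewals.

Apr 10 1996, May 8 1996, Jun 12 1996

All dates are Wednesdays, 28, 35, 28, 35, 28 days apart.
Specifically, the 2nd Wednesday of each month.
April 1996 — 2nd Wednesday is Apr 10 1996.
2nd Wednesday of May 1996: May 8 1996.
June 1996 — 2nd Wednesday is Jun 12 1996.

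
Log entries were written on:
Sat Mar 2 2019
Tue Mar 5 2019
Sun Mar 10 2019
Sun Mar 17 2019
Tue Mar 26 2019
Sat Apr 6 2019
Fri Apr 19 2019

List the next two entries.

Sat May 4 2019, Tue May 21 2019

The spacing grows by 2 each time: 3, 5, 7, 9, 11, 13 days.
Next gap: 15 days. Fri Apr 19 2019 + 15 days = Sat May 4 2019.
Next gap: 17 days. Sat May 4 2019 + 17 days = Tue May 21 2019.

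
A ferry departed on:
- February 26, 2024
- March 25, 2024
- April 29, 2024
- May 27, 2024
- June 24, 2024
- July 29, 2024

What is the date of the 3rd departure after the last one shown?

October 28, 2024

All Mondays; the gaps (28, 35, 28, 28, 35) vary with month length.
This is the last Monday of each month.
Last Monday of August 2024: August 26, 2024.
Last Monday of September 2024: September 30, 2024.
October 2024 ends with Monday October 28, 2024.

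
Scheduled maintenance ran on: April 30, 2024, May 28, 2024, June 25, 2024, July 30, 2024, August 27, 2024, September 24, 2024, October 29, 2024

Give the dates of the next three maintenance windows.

Every date is a Tuesday; gaps 28, 28, 35, 28, 28, 35 days.
Each is the last Tuesday of its month (at least one falls on the 29th or later, ruling out '4th Tuesday').
Last Tuesday of November 2024: November 26, 2024.
December 2024 ends with Tuesday December 31, 2024.
Last Tuesday of January 2025: January 28, 2025.

November 26, 2024; December 31, 2024; January 28, 2025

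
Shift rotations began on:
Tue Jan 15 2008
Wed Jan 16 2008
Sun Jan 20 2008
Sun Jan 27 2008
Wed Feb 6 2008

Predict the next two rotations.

Gaps: 1, 4, 7, 10 days — each gap is 3 larger than the previous one.
Next gap: 13 days. Wed Feb 6 2008 + 13 days = Tue Feb 19 2008.
Next gap: 16 days. Tue Feb 19 2008 + 16 days = Thu Mar 6 2008.

Tue Feb 19 2008, Thu Mar 6 2008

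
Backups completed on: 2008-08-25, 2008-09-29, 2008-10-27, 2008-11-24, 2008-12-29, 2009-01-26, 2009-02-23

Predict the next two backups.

All Mondays; the gaps (35, 28, 28, 35, 28, 28) vary with month length.
This is the last Monday of each month.
Last Monday of March 2009: 2009-03-30.
April 2009 ends with Monday 2009-04-27.

2009-03-30, 2009-04-27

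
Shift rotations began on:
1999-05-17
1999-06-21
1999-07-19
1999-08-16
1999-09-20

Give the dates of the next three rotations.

1999-10-18, 1999-11-15, 1999-12-20

These are Mondays at 28- or 35-day spacing (35, 28, 28, 35).
The pattern: 3rd Monday of the month.
3rd Monday of October 1999: 1999-10-18.
November 1999 — 3rd Monday is 1999-11-15.
3rd Monday of December 1999: 1999-12-20.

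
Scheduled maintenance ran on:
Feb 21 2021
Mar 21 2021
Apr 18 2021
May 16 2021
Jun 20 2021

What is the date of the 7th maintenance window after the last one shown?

Jan 16 2022

These are Sundays at 28- or 35-day spacing (28, 28, 28, 35).
The pattern: 3rd Sunday of the month.
3rd Sunday of July 2021: Jul 18 2021.
3rd Sunday of August 2021: Aug 15 2021.
September 2021 — 3rd Sunday is Sep 19 2021.
3rd Sunday of October 2021: Oct 17 2021.
November 2021 — 3rd Sunday is Nov 21 2021.
3rd Sunday of December 2021: Dec 19 2021.
January 2022 — 3rd Sunday is Jan 16 2022.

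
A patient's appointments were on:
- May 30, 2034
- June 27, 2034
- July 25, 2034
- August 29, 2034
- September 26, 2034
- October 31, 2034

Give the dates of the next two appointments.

November 28, 2034; December 26, 2034

These are Tuesdays with 28, 28, 35, 28, 35-day gaps.
Each is the final Tuesday of its month — May 30, 2034 is past the 28th, so '4th Tuesday' doesn't fit.
November 2034 ends with Tuesday November 28, 2034.
Last Tuesday of December 2034: December 26, 2034.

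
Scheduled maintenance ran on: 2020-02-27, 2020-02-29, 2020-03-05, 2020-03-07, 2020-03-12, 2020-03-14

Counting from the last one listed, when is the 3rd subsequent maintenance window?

The gap pattern 2, 5, 2, 5, 2 repeats every 2 events.
These are the Thursdays and Saturdays of each week.
The following Thursday is 2020-03-19.
The following Saturday is 2020-03-21.
Next Thursday: 2020-03-26.

2020-03-26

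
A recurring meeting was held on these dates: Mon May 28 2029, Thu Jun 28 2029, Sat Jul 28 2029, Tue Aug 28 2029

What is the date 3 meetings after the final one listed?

Wed Nov 28 2029

The day-of-month is always 28 (31, 30, 31 days between events).
So this recurs on the 28th of each month.
Next: September 2029 → Fri Sep 28 2029.
October 2029: Sun Oct 28 2029.
Next: November 2029 → Wed Nov 28 2029.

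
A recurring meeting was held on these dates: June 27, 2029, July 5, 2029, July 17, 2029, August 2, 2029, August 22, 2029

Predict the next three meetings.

Intervals are 8, 12, 16, 20 days — an arithmetic progression with common difference 4.
Next gap: 24 days. August 22, 2029 + 24 days = September 15, 2029.
Next gap: 28 days. September 15, 2029 + 28 days = October 13, 2029.
Next gap: 32 days. October 13, 2029 + 32 days = November 14, 2029.

September 15, 2029; October 13, 2029; November 14, 2029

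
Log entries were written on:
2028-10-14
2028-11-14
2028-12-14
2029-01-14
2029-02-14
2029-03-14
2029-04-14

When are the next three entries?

2029-05-14, 2029-06-14, 2029-07-14

Each date is the 14th; the gaps (31, 30, 31, 31, 28, 31) track the month lengths.
The rule is the 14th of each month.
May 2029: 2029-05-14.
June 2029: 2029-06-14.
July 2029: 2029-07-14.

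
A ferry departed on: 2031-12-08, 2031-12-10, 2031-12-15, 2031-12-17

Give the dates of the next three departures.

Gaps: 2, 5, 2 days — not constant, but cyclic with period 2.
The events fall on every Monday and Wednesday.
The following Monday is 2031-12-22.
Next Wednesday: 2031-12-24.
The following Monday is 2031-12-29.

2031-12-22, 2031-12-24, 2031-12-29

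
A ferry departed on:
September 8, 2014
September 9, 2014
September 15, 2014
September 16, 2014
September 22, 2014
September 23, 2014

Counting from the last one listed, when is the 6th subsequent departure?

October 14, 2014

Every event lands on a Monday or Tuesday (gaps cycle 1, 6, 1, 6, 1).
So the schedule is: every Monday and Tuesday.
The following Monday is September 29, 2014.
The following Tuesday is September 30, 2014.
Next Monday: October 6, 2014.
Next Tuesday: October 7, 2014.
The following Monday is October 13, 2014.
The following Tuesday is October 14, 2014.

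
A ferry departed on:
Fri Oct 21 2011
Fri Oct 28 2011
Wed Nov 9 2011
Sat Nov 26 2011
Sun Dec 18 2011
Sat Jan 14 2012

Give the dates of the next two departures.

Wed Feb 15 2012, Fri Mar 23 2012

The spacing grows by 5 each time: 7, 12, 17, 22, 27 days.
Next gap: 32 days. Sat Jan 14 2012 + 32 days = Wed Feb 15 2012.
Next gap: 37 days. Wed Feb 15 2012 + 37 days = Fri Mar 23 2012.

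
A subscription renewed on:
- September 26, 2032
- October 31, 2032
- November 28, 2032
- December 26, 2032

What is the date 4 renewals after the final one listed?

April 24, 2033

These are Sundays with 35, 28, 28-day gaps.
Each is the final Sunday of its month — October 31, 2032 is past the 28th, so '4th Sunday' doesn't fit.
Last Sunday of January 2033: January 30, 2033.
Last Sunday of February 2033: February 27, 2033.
March 2033 ends with Sunday March 27, 2033.
April 2033 ends with Sunday April 24, 2033.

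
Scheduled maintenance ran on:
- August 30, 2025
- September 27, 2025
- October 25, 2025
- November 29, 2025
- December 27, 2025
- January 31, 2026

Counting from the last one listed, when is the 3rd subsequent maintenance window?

All Saturdays; the gaps (28, 28, 35, 28, 35) vary with month length.
This is the last Saturday of each month.
Last Saturday of February 2026: February 28, 2026.
Last Saturday of March 2026: March 28, 2026.
April 2026 ends with Saturday April 25, 2026.

April 25, 2026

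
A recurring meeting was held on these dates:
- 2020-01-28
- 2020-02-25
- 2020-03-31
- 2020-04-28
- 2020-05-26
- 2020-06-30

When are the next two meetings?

These are Tuesdays with 28, 35, 28, 28, 35-day gaps.
Each is the final Tuesday of its month — 2020-03-31 is past the 28th, so '4th Tuesday' doesn't fit.
Last Tuesday of July 2020: 2020-07-28.
Last Tuesday of August 2020: 2020-08-25.

2020-07-28, 2020-08-25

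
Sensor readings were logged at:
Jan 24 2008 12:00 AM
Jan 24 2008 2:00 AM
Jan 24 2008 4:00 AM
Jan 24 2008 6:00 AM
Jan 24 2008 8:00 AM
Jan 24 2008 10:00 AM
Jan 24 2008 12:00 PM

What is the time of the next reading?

Gaps: 2, 2, 2, 2, 2, 2 hours — each event is 2 hours after the previous one.
Jan 24 2008 12:00 PM + 2 h = Jan 24 2008 2:00 PM.

Jan 24 2008 2:00 PM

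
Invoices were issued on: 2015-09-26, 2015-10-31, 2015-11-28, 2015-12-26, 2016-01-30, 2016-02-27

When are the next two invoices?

These are Saturdays with 35, 28, 28, 35, 28-day gaps.
Each is the final Saturday of its month — 2015-10-31 is past the 28th, so '4th Saturday' doesn't fit.
Last Saturday of March 2016: 2016-03-26.
April 2016 ends with Saturday 2016-04-30.

2016-03-26, 2016-04-30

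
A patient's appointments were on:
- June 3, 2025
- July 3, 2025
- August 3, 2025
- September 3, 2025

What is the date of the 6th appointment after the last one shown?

March 3, 2026

Gaps: 30, 31, 31 days — not constant. Every event is on the 3rd of the month.
Pattern: the 3rd of each month.
Next: October 2025 → October 3, 2025.
November 2025: November 3, 2025.
December 2025: December 3, 2025.
Next: January 2026 → January 3, 2026.
February 2026: February 3, 2026.
Next: March 2026 → March 3, 2026.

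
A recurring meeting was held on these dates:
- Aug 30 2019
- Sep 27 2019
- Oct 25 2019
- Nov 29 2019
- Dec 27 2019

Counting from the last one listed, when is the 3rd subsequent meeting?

Mar 27 2020

Every date is a Friday; gaps 28, 28, 35, 28 days.
Each is the last Friday of its month (at least one falls on the 29th or later, ruling out '4th Friday').
January 2020 ends with Friday Jan 31 2020.
February 2020 ends with Friday Feb 28 2020.
Last Friday of March 2020: Mar 27 2020.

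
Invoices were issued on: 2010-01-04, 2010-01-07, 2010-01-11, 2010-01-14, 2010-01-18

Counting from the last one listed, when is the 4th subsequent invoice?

The gap pattern 3, 4, 3, 4 repeats every 2 events.
These are the Mondays and Thursdays of each week.
The following Thursday is 2010-01-21.
Next Monday: 2010-01-25.
The following Thursday is 2010-01-28.
The following Monday is 2010-02-01.

2010-02-01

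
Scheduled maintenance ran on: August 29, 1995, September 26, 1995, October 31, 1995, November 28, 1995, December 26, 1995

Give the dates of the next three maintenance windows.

Every date is a Tuesday; gaps 28, 35, 28, 28 days.
Each is the last Tuesday of its month (at least one falls on the 29th or later, ruling out '4th Tuesday').
Last Tuesday of January 1996: January 30, 1996.
February 1996 ends with Tuesday February 27, 1996.
March 1996 ends with Tuesday March 26, 1996.

January 30, 1996; February 27, 1996; March 26, 1996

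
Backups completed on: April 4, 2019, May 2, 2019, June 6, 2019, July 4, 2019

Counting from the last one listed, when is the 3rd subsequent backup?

All dates are Thursdays, 28, 35, 28 days apart.
Specifically, the 1st Thursday of each month.
1st Thursday of August 2019: August 1, 2019.
September 2019 — 1st Thursday is September 5, 2019.
October 2019 — 1st Thursday is October 3, 2019.

October 3, 2019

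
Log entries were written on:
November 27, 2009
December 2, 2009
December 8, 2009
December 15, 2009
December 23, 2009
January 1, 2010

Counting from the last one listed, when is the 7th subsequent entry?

April 2, 2010

Gaps: 5, 6, 7, 8, 9 days — each gap is 1 larger than the previous one.
Next gap: 10 days. January 1, 2010 + 10 days = January 11, 2010.
Next gap: 11 days. January 11, 2010 + 11 days = January 22, 2010.
Next gap: 12 days. January 22, 2010 + 12 days = February 3, 2010.
Next gap: 13 days. February 3, 2010 + 13 days = February 16, 2010.
Next gap: 14 days. February 16, 2010 + 14 days = March 2, 2010.
Next gap: 15 days. March 2, 2010 + 15 days = March 17, 2010.
Next gap: 16 days. March 17, 2010 + 16 days = April 2, 2010.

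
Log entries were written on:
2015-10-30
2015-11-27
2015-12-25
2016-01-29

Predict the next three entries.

2016-02-26, 2016-03-25, 2016-04-29

All Fridays; the gaps (28, 28, 35) vary with month length.
This is the last Friday of each month.
Last Friday of February 2016: 2016-02-26.
Last Friday of March 2016: 2016-03-25.
Last Friday of April 2016: 2016-04-29.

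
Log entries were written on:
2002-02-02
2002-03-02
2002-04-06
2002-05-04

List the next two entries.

2002-06-01, 2002-07-06

All dates are Saturdays, 28, 35, 28 days apart.
Specifically, the 1st Saturday of each month.
June 2002 — 1st Saturday is 2002-06-01.
July 2002 — 1st Saturday is 2002-07-06.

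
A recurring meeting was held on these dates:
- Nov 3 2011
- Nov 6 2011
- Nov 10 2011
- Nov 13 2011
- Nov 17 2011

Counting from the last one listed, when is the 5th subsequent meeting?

Every event lands on a Thursday or Sunday (gaps cycle 3, 4, 3, 4).
So the schedule is: every Thursday and Sunday.
Next Sunday: Nov 20 2011.
Next Thursday: Nov 24 2011.
Next Sunday: Nov 27 2011.
The following Thursday is Dec 1 2011.
The following Sunday is Dec 4 2011.

Dec 4 2011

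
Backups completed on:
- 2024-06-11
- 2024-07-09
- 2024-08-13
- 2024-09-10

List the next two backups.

2024-10-08, 2024-11-12

These are Tuesdays at 28- or 35-day spacing (28, 35, 28).
The pattern: 2nd Tuesday of the month.
2nd Tuesday of October 2024: 2024-10-08.
2nd Tuesday of November 2024: 2024-11-12.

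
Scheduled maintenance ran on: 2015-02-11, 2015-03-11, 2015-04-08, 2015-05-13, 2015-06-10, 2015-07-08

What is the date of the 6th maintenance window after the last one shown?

2016-01-13

All dates are Wednesdays, 28, 28, 35, 28, 28 days apart.
Specifically, the 2nd Wednesday of each month.
2nd Wednesday of August 2015: 2015-08-12.
2nd Wednesday of September 2015: 2015-09-09.
October 2015 — 2nd Wednesday is 2015-10-14.
2nd Wednesday of November 2015: 2015-11-11.
2nd Wednesday of December 2015: 2015-12-09.
January 2016 — 2nd Wednesday is 2016-01-13.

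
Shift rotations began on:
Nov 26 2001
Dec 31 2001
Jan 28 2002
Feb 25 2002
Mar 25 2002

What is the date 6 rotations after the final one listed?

Every date is a Monday; gaps 35, 28, 28, 28 days.
Each is the last Monday of its month (at least one falls on the 29th or later, ruling out '4th Monday').
Last Monday of April 2002: Apr 29 2002.
May 2002 ends with Monday May 27 2002.
June 2002 ends with Monday Jun 24 2002.
July 2002 ends with Monday Jul 29 2002.
August 2002 ends with Monday Aug 26 2002.
Last Monday of September 2002: Sep 30 2002.

Sep 30 2002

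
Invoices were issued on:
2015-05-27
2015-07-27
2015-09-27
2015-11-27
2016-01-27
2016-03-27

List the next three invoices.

Each date is the 27th; the gaps (61, 62, 61, 61, 60) track the month lengths.
The rule is the 27th of every 2 months.
Next: May 2016 → 2016-05-27.
Next: July 2016 → 2016-07-27.
Next: September 2016 → 2016-09-27.

2016-05-27, 2016-07-27, 2016-09-27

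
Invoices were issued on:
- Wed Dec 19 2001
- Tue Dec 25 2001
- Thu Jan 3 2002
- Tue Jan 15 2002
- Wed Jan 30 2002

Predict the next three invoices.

Sun Feb 17 2002, Sun Mar 10 2002, Wed Apr 3 2002

Intervals are 6, 9, 12, 15 days — an arithmetic progression with common difference 3.
Next gap: 18 days. Wed Jan 30 2002 + 18 days = Sun Feb 17 2002.
Next gap: 21 days. Sun Feb 17 2002 + 21 days = Sun Mar 10 2002.
Next gap: 24 days. Sun Mar 10 2002 + 24 days = Wed Apr 3 2002.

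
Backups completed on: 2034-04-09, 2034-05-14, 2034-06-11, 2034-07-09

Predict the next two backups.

2034-08-13, 2034-09-10

Gaps: 35, 28, 28 days — a mix of 28 and 35. Every date is a Sunday.
Each is the 2nd Sunday of its month.
August 2034 — 2nd Sunday is 2034-08-13.
September 2034 — 2nd Sunday is 2034-09-10.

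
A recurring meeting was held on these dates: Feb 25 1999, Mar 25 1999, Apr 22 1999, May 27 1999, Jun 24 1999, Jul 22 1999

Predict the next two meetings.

All dates are Thursdays, 28, 28, 35, 28, 28 days apart.
Specifically, the 4th Thursday of each month.
4th Thursday of August 1999: Aug 26 1999.
4th Thursday of September 1999: Sep 23 1999.

Aug 26 1999, Sep 23 1999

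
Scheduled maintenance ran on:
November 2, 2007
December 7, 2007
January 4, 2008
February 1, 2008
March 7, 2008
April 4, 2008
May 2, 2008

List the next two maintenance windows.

June 6, 2008; July 4, 2008

These are Fridays at 28- or 35-day spacing (35, 28, 28, 35, 28, 28).
The pattern: 1st Friday of the month.
June 2008 — 1st Friday is June 6, 2008.
July 2008 — 1st Friday is July 4, 2008.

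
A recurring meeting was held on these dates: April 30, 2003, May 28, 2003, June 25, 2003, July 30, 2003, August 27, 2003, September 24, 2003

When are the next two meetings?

Every date is a Wednesday; gaps 28, 28, 35, 28, 28 days.
Each is the last Wednesday of its month (at least one falls on the 29th or later, ruling out '4th Wednesday').
Last Wednesday of October 2003: October 29, 2003.
Last Wednesday of November 2003: November 26, 2003.

October 29, 2003; November 26, 2003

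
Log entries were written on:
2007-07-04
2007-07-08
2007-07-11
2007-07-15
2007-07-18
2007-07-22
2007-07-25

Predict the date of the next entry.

The gap pattern 4, 3, 4, 3, 4, 3 repeats every 2 events.
These are the Wednesdays and Sundays of each week.
The following Sunday is 2007-07-29.

2007-07-29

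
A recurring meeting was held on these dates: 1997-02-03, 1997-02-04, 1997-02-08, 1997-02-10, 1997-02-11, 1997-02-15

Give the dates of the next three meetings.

Every event lands on a Monday or Tuesday or Saturday (gaps cycle 1, 4, 2, 1, 4).
So the schedule is: every Monday, Tuesday and Saturday.
Next Monday: 1997-02-17.
Next Tuesday: 1997-02-18.
The following Saturday is 1997-02-22.

1997-02-17, 1997-02-18, 1997-02-22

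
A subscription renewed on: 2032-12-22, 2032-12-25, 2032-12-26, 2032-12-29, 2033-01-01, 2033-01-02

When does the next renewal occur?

The gap pattern 3, 1, 3, 3, 1 repeats every 3 events.
These are the Wednesdays, Saturdays and Sundays of each week.
The following Wednesday is 2033-01-05.

2033-01-05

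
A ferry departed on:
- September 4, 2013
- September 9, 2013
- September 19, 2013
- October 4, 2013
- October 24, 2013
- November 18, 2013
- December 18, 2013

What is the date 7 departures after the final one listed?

Gaps: 5, 10, 15, 20, 25, 30 days — each gap is 5 larger than the previous one.
Next gap: 35 days. December 18, 2013 + 35 days = January 22, 2014.
Next gap: 40 days. January 22, 2014 + 40 days = March 3, 2014.
Next gap: 45 days. March 3, 2014 + 45 days = April 17, 2014.
Next gap: 50 days. April 17, 2014 + 50 days = June 6, 2014.
Next gap: 55 days. June 6, 2014 + 55 days = July 31, 2014.
Next gap: 60 days. July 31, 2014 + 60 days = September 29, 2014.
Next gap: 65 days. September 29, 2014 + 65 days = December 3, 2014.

December 3, 2014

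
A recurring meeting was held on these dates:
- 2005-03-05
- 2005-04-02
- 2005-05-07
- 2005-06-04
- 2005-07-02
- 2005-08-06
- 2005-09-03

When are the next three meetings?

2005-10-01, 2005-11-05, 2005-12-03

All dates are Saturdays, 28, 35, 28, 28, 35, 28 days apart.
Specifically, the 1st Saturday of each month.
October 2005 — 1st Saturday is 2005-10-01.
November 2005 — 1st Saturday is 2005-11-05.
December 2005 — 1st Saturday is 2005-12-03.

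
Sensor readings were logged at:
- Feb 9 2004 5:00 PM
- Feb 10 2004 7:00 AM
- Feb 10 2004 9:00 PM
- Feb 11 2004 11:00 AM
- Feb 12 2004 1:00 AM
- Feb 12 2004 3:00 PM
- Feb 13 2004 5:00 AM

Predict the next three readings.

Spacing: 14, 14, 14, 14, 14, 14 h — constant 14 h.
Feb 13 2004 5:00 AM + 14 h = Feb 13 2004 7:00 PM.
Feb 13 2004 7:00 PM + 14 h = Feb 14 2004 9:00 AM.
Feb 14 2004 9:00 AM + 14 h = Feb 14 2004 11:00 PM.

Feb 13 2004 7:00 PM, Feb 14 2004 9:00 AM, Feb 14 2004 11:00 PM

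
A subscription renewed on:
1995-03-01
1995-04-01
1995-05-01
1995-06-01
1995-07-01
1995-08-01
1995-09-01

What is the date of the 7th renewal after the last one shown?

1996-04-01

Gaps: 31, 30, 31, 30, 31, 31 days — not constant. Every event is on the 1st of the month.
Pattern: the 1st of each month.
October 1995: 1995-10-01.
Next: November 1995 → 1995-11-01.
Next: December 1995 → 1995-12-01.
Next: January 1996 → 1996-01-01.
Next: February 1996 → 1996-02-01.
Next: March 1996 → 1996-03-01.
Next: April 1996 → 1996-04-01.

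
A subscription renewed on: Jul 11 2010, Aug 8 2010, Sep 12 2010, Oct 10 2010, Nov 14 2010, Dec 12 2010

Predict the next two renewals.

Jan 9 2011, Feb 13 2011

All dates are Sundays, 28, 35, 28, 35, 28 days apart.
Specifically, the 2nd Sunday of each month.
January 2011 — 2nd Sunday is Jan 9 2011.
February 2011 — 2nd Sunday is Feb 13 2011.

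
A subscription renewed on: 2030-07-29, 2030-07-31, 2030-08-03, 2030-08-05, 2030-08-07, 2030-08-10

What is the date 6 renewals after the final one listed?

2030-08-24

Gaps: 2, 3, 2, 2, 3 days — not constant, but cyclic with period 3.
The events fall on every Monday, Wednesday and Saturday.
The following Monday is 2030-08-12.
Next Wednesday: 2030-08-14.
Next Saturday: 2030-08-17.
The following Monday is 2030-08-19.
The following Wednesday is 2030-08-21.
Next Saturday: 2030-08-24.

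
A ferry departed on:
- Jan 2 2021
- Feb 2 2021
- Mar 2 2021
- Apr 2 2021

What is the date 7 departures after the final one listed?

Nov 2 2021

Each date is the 2nd; the gaps (31, 28, 31) track the month lengths.
The rule is the 2nd of each month.
May 2021: May 2 2021.
Next: June 2021 → Jun 2 2021.
July 2021: Jul 2 2021.
Next: August 2021 → Aug 2 2021.
Next: September 2021 → Sep 2 2021.
Next: October 2021 → Oct 2 2021.
Next: November 2021 → Nov 2 2021.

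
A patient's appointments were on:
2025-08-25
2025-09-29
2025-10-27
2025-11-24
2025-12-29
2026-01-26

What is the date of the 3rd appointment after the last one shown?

2026-04-27

These are Mondays with 35, 28, 28, 35, 28-day gaps.
Each is the final Monday of its month — 2025-09-29 is past the 28th, so '4th Monday' doesn't fit.
February 2026 ends with Monday 2026-02-23.
Last Monday of March 2026: 2026-03-30.
Last Monday of April 2026: 2026-04-27.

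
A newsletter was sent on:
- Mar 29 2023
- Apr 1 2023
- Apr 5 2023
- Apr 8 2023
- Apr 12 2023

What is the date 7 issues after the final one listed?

Every event lands on a Wednesday or Saturday (gaps cycle 3, 4, 3, 4).
So the schedule is: every Wednesday and Saturday.
The following Saturday is Apr 15 2023.
The following Wednesday is Apr 19 2023.
The following Saturday is Apr 22 2023.
The following Wednesday is Apr 26 2023.
The following Saturday is Apr 29 2023.
Next Wednesday: May 3 2023.
The following Saturday is May 6 2023.

May 6 2023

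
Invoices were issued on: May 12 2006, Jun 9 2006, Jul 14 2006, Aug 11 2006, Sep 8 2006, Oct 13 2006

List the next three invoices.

These are Fridays at 28- or 35-day spacing (28, 35, 28, 28, 35).
The pattern: 2nd Friday of the month.
November 2006 — 2nd Friday is Nov 10 2006.
2nd Friday of December 2006: Dec 8 2006.
January 2007 — 2nd Friday is Jan 12 2007.

Nov 10 2006, Dec 8 2006, Jan 12 2007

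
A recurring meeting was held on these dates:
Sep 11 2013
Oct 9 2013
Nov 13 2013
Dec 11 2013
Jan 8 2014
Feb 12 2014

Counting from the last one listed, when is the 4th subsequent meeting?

Jun 11 2014

Gaps: 28, 35, 28, 28, 35 days — a mix of 28 and 35. Every date is a Wednesday.
Each is the 2nd Wednesday of its month.
2nd Wednesday of March 2014: Mar 12 2014.
April 2014 — 2nd Wednesday is Apr 9 2014.
May 2014 — 2nd Wednesday is May 14 2014.
2nd Wednesday of June 2014: Jun 11 2014.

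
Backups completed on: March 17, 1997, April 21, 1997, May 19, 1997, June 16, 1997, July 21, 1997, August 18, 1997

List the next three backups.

September 15, 1997; October 20, 1997; November 17, 1997

Gaps: 35, 28, 28, 35, 28 days — a mix of 28 and 35. Every date is a Monday.
Each is the 3rd Monday of its month.
3rd Monday of September 1997: September 15, 1997.
October 1997 — 3rd Monday is October 20, 1997.
November 1997 — 3rd Monday is November 17, 1997.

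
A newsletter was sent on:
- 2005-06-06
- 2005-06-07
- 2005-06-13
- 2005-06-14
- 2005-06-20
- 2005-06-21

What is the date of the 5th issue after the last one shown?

2005-07-11

Every event lands on a Monday or Tuesday (gaps cycle 1, 6, 1, 6, 1).
So the schedule is: every Monday and Tuesday.
The following Monday is 2005-06-27.
The following Tuesday is 2005-06-28.
The following Monday is 2005-07-04.
Next Tuesday: 2005-07-05.
Next Monday: 2005-07-11.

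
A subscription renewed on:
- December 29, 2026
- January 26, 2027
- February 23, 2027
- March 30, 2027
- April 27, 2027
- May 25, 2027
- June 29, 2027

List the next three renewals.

These are Tuesdays with 28, 28, 35, 28, 28, 35-day gaps.
Each is the final Tuesday of its month — December 29, 2026 is past the 28th, so '4th Tuesday' doesn't fit.
Last Tuesday of July 2027: July 27, 2027.
Last Tuesday of August 2027: August 31, 2027.
September 2027 ends with Tuesday September 28, 2027.

July 27, 2027; August 31, 2027; September 28, 2027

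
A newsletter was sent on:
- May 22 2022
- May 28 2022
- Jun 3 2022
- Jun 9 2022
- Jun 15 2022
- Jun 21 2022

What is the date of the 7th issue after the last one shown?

Aug 2 2022

Gaps between consecutive events: 6, 6, 6, 6, 6 days — a constant 6-day interval.
Jun 21 2022 + 6 days = Jun 27 2022.
Jun 27 2022 + 6 days = Jul 3 2022.
Jul 3 2022 + 6 days = Jul 9 2022.
Jul 9 2022 + 6 days = Jul 15 2022.
Jul 15 2022 + 6 days = Jul 21 2022.
Jul 21 2022 + 6 days = Jul 27 2022.
Jul 27 2022 + 6 days = Aug 2 2022.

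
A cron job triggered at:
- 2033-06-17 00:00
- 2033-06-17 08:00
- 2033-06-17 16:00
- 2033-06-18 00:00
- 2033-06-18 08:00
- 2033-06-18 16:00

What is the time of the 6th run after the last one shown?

2033-06-20 16:00

Spacing: 8, 8, 8, 8, 8 h — constant 8 h.
2033-06-18 16:00 + 8 h = 2033-06-19 00:00.
2033-06-19 00:00 + 8 h = 2033-06-19 08:00.
2033-06-19 08:00 + 8 h = 2033-06-19 16:00.
2033-06-19 16:00 + 8 h = 2033-06-20 00:00.
2033-06-20 00:00 + 8 h = 2033-06-20 08:00.
2033-06-20 08:00 + 8 h = 2033-06-20 16:00.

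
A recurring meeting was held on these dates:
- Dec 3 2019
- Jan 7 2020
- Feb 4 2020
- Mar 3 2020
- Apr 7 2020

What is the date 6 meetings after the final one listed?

These are Tuesdays at 28- or 35-day spacing (35, 28, 28, 35).
The pattern: 1st Tuesday of the month.
May 2020 — 1st Tuesday is May 5 2020.
1st Tuesday of June 2020: Jun 2 2020.
1st Tuesday of July 2020: Jul 7 2020.
August 2020 — 1st Tuesday is Aug 4 2020.
September 2020 — 1st Tuesday is Sep 1 2020.
October 2020 — 1st Tuesday is Oct 6 2020.

Oct 6 2020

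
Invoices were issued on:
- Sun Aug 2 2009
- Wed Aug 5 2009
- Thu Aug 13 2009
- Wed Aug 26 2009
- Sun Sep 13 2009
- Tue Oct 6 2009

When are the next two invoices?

Tue Nov 3 2009, Sun Dec 6 2009

Intervals are 3, 8, 13, 18, 23 days — an arithmetic progression with common difference 5.
Next gap: 28 days. Tue Oct 6 2009 + 28 days = Tue Nov 3 2009.
Next gap: 33 days. Tue Nov 3 2009 + 33 days = Sun Dec 6 2009.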